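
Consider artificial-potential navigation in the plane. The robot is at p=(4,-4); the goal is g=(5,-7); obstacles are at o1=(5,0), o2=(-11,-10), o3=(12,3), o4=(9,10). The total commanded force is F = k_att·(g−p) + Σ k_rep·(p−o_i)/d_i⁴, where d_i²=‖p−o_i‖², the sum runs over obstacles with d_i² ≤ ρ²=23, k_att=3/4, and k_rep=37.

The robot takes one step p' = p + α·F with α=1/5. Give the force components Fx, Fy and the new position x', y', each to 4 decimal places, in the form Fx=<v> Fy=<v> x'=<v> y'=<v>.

Fx=0.6220 Fy=-2.7621 x'=4.1244 y'=-4.5524

F_att = 3/4·(g−p) = 3/4·(1,-3) = (0.7500,-2.2500)
o1: d²=17 ≤ ρ²=23; F_rep = 37·(-1,-4)/17² = (-0.1280,-0.5121)
o2: d²=261 > ρ²=23 → inactive
o3: d²=113 > ρ²=23 → inactive
o4: d²=221 > ρ²=23 → inactive
F = F_att + ΣF_rep = (0.6220,-2.7621)
p' = p + 1/5·F = (4.1244,-4.5524)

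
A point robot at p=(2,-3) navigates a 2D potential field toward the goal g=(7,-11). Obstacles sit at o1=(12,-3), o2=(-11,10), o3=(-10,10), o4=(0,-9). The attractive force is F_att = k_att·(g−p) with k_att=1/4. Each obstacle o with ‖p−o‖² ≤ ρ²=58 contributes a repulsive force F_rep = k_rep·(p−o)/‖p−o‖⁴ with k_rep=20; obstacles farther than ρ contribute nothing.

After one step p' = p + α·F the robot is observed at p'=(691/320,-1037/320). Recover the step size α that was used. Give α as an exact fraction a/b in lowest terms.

F_att = 1/4·(g−p) = 1/4·(5,-8) = (1.2500,-2.0000)
o1: d²=100 > ρ²=58 → inactive
o2: d²=338 > ρ²=58 → inactive
o3: d²=313 > ρ²=58 → inactive
o4: d²=40 ≤ ρ²=58; F_rep = 20·(2,6)/40² = (0.0250,0.0750)
F = F_att + ΣF_rep = (1.2750,-1.9250)
Δp = p'−p = (0.1594,-0.2406); α = Δx/Fx = (51/320) / (51/40) = 1/8
check: Δy/Fy = (-77/320) / (-77/40) = 1/8 ✓

α = 1/8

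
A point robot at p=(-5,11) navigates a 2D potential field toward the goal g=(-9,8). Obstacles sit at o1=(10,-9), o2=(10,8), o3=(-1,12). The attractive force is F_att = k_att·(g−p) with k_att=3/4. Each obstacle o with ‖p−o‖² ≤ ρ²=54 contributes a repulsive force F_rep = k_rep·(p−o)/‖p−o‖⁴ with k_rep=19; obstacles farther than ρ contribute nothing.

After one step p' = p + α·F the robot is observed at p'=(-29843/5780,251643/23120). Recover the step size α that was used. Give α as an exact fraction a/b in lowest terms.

α = 1/20

F_att = 3/4·(g−p) = 3/4·(-4,-3) = (-3.0000,-2.2500)
o1: d²=625 > ρ²=54 → inactive
o2: d²=234 > ρ²=54 → inactive
o3: d²=17 ≤ ρ²=54; F_rep = 19·(-4,-1)/17² = (-0.2630,-0.0657)
F = F_att + ΣF_rep = (-3.2630,-2.3157)
Δp = p'−p = (-0.1631,-0.1158); α = Δx/Fx = (-943/5780) / (-943/289) = 1/20
check: Δy/Fy = (-2677/23120) / (-2677/1156) = 1/20 ✓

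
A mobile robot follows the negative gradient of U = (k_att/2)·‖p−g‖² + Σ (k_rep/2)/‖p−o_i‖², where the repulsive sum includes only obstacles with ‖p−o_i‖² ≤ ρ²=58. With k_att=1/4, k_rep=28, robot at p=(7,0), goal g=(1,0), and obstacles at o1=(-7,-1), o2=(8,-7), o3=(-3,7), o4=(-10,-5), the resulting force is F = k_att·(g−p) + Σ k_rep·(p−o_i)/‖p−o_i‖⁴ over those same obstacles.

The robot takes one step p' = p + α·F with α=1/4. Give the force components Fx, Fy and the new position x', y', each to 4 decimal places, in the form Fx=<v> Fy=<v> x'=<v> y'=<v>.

F_att = 1/4·(g−p) = 1/4·(-6,0) = (-1.5000,0.0000)
o1: d²=197 > ρ²=58 → inactive
o2: d²=50 ≤ ρ²=58; F_rep = 28·(-1,7)/50² = (-0.0112,0.0784)
o3: d²=149 > ρ²=58 → inactive
o4: d²=314 > ρ²=58 → inactive
F = F_att + ΣF_rep = (-1.5112,0.0784)
p' = p + 1/4·F = (6.6222,0.0196)

Fx=-1.5112 Fy=0.0784 x'=6.6222 y'=0.0196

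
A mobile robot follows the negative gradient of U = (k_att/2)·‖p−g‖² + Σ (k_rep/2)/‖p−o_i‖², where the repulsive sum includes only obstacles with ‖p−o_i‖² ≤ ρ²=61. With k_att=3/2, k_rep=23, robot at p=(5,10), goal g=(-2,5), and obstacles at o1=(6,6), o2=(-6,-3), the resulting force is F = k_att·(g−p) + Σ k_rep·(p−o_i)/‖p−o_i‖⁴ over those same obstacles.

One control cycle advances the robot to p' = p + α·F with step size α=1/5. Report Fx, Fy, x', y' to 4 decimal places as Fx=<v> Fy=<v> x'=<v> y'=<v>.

F_att = 3/2·(g−p) = 3/2·(-7,-5) = (-10.5000,-7.5000)
o1: d²=17 ≤ ρ²=61; F_rep = 23·(-1,4)/17² = (-0.0796,0.3183)
o2: d²=290 > ρ²=61 → inactive
F = F_att + ΣF_rep = (-10.5796,-7.1817)
p' = p + 1/5·F = (2.8841,8.5637)

Fx=-10.5796 Fy=-7.1817 x'=2.8841 y'=8.5637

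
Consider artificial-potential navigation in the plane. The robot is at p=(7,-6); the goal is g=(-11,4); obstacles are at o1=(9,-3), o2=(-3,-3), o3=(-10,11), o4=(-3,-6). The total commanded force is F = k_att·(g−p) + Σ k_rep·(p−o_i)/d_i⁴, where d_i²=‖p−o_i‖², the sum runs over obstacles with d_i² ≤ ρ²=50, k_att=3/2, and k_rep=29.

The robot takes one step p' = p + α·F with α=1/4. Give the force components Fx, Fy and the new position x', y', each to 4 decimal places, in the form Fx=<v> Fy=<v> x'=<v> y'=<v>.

F_att = 3/2·(g−p) = 3/2·(-18,10) = (-27.0000,15.0000)
o1: d²=13 ≤ ρ²=50; F_rep = 29·(-2,-3)/13² = (-0.3432,-0.5148)
o2: d²=109 > ρ²=50 → inactive
o3: d²=578 > ρ²=50 → inactive
o4: d²=100 > ρ²=50 → inactive
F = F_att + ΣF_rep = (-27.3432,14.4852)
p' = p + 1/4·F = (0.1642,-2.3787)

Fx=-27.3432 Fy=14.4852 x'=0.1642 y'=-2.3787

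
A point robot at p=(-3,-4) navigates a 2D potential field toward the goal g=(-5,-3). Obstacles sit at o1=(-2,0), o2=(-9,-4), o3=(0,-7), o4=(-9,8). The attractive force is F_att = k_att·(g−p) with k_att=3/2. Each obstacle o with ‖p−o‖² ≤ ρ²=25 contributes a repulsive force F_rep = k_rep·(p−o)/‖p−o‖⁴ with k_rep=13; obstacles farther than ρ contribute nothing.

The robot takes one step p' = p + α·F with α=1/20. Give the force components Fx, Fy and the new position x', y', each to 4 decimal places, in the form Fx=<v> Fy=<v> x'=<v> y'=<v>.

Fx=-3.1654 Fy=1.4404 x'=-3.1583 y'=-3.9280

F_att = 3/2·(g−p) = 3/2·(-2,1) = (-3.0000,1.5000)
o1: d²=17 ≤ ρ²=25; F_rep = 13·(-1,-4)/17² = (-0.0450,-0.1799)
o2: d²=36 > ρ²=25 → inactive
o3: d²=18 ≤ ρ²=25; F_rep = 13·(-3,3)/18² = (-0.1204,0.1204)
o4: d²=180 > ρ²=25 → inactive
F = F_att + ΣF_rep = (-3.1654,1.4404)
p' = p + 1/20·F = (-3.1583,-3.9280)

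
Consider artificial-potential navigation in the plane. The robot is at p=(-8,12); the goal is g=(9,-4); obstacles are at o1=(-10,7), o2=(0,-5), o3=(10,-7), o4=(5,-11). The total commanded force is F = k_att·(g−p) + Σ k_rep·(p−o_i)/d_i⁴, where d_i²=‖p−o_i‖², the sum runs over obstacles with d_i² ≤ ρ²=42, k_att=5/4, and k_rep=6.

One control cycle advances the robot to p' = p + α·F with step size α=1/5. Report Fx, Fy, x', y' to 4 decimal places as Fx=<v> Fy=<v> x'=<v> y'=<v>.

Fx=21.2643 Fy=-19.9643 x'=-3.7471 y'=8.0071

F_att = 5/4·(g−p) = 5/4·(17,-16) = (21.2500,-20.0000)
o1: d²=29 ≤ ρ²=42; F_rep = 6·(2,5)/29² = (0.0143,0.0357)
o2: d²=353 > ρ²=42 → inactive
o3: d²=685 > ρ²=42 → inactive
o4: d²=698 > ρ²=42 → inactive
F = F_att + ΣF_rep = (21.2643,-19.9643)
p' = p + 1/5·F = (-3.7471,8.0071)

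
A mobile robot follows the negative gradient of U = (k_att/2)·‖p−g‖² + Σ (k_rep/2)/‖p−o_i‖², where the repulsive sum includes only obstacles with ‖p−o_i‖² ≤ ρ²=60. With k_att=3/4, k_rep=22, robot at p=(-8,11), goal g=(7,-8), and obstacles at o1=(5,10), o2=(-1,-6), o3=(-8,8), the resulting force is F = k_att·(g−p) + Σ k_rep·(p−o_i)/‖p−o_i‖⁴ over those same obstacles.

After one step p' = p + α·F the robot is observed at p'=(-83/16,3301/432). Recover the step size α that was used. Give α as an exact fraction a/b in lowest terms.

F_att = 3/4·(g−p) = 3/4·(15,-19) = (11.2500,-14.2500)
o1: d²=170 > ρ²=60 → inactive
o2: d²=338 > ρ²=60 → inactive
o3: d²=9 ≤ ρ²=60; F_rep = 22·(0,3)/9² = (0.0000,0.8148)
F = F_att + ΣF_rep = (11.2500,-13.4352)
Δp = p'−p = (2.8125,-3.3588); α = Δx/Fx = (45/16) / (45/4) = 1/4
check: Δy/Fy = (-1451/432) / (-1451/108) = 1/4 ✓

α = 1/4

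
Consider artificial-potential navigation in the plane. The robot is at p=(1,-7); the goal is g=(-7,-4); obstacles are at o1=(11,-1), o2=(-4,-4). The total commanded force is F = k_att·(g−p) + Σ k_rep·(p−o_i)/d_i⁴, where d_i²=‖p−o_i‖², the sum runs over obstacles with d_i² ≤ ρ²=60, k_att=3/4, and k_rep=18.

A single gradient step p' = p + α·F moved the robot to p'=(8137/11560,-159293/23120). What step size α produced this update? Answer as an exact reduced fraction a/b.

α = 1/20

F_att = 3/4·(g−p) = 3/4·(-8,3) = (-6.0000,2.2500)
o1: d²=136 > ρ²=60 → inactive
o2: d²=34 ≤ ρ²=60; F_rep = 18·(5,-3)/34² = (0.0779,-0.0467)
F = F_att + ΣF_rep = (-5.9221,2.2033)
Δp = p'−p = (-0.2961,0.1102); α = Δx/Fx = (-3423/11560) / (-3423/578) = 1/20
check: Δy/Fy = (2547/23120) / (2547/1156) = 1/20 ✓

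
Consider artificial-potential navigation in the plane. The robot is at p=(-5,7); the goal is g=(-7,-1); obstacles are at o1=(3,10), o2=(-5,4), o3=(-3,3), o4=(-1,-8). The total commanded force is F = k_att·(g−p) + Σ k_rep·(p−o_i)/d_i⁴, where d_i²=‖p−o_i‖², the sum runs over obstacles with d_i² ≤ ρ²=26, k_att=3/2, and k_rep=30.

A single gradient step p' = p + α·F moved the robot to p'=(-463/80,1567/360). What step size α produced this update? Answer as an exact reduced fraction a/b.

α = 1/4

F_att = 3/2·(g−p) = 3/2·(-2,-8) = (-3.0000,-12.0000)
o1: d²=73 > ρ²=26 → inactive
o2: d²=9 ≤ ρ²=26; F_rep = 30·(0,3)/9² = (0.0000,1.1111)
o3: d²=20 ≤ ρ²=26; F_rep = 30·(-2,4)/20² = (-0.1500,0.3000)
o4: d²=241 > ρ²=26 → inactive
F = F_att + ΣF_rep = (-3.1500,-10.5889)
Δp = p'−p = (-0.7875,-2.6472); α = Δx/Fx = (-63/80) / (-63/20) = 1/4
check: Δy/Fy = (-953/360) / (-953/90) = 1/4 ✓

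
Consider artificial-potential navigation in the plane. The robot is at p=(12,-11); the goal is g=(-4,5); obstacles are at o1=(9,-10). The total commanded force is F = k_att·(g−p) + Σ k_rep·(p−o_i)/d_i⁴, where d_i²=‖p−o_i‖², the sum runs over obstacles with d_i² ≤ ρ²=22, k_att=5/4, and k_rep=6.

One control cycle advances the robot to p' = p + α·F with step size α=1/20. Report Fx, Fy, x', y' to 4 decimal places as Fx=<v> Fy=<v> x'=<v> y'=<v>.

Fx=-19.8200 Fy=19.9400 x'=11.0090 y'=-10.0030

F_att = 5/4·(g−p) = 5/4·(-16,16) = (-20.0000,20.0000)
o1: d²=10 ≤ ρ²=22; F_rep = 6·(3,-1)/10² = (0.1800,-0.0600)
F = F_att + ΣF_rep = (-19.8200,19.9400)
p' = p + 1/20·F = (11.0090,-10.0030)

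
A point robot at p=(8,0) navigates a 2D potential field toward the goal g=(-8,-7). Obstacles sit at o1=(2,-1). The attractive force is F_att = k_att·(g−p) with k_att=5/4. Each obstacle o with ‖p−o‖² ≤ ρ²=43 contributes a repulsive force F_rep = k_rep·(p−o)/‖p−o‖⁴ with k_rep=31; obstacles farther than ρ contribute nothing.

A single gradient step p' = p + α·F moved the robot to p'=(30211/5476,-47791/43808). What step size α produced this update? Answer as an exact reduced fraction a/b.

α = 1/8

F_att = 5/4·(g−p) = 5/4·(-16,-7) = (-20.0000,-8.7500)
o1: d²=37 ≤ ρ²=43; F_rep = 31·(6,1)/37² = (0.1359,0.0226)
F = F_att + ΣF_rep = (-19.8641,-8.7274)
Δp = p'−p = (-2.4830,-1.0909); α = Δx/Fx = (-13597/5476) / (-27194/1369) = 1/8
check: Δy/Fy = (-47791/43808) / (-47791/5476) = 1/8 ✓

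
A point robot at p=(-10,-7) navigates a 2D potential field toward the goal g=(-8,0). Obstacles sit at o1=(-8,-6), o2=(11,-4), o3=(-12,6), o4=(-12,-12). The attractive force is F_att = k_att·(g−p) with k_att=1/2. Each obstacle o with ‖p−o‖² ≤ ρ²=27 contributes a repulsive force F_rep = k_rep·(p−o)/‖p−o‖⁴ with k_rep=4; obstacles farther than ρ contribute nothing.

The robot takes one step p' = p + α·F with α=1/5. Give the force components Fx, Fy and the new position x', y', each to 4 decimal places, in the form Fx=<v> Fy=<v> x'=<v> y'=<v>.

Fx=0.6800 Fy=3.3400 x'=-9.8640 y'=-6.3320

F_att = 1/2·(g−p) = 1/2·(2,7) = (1.0000,3.5000)
o1: d²=5 ≤ ρ²=27; F_rep = 4·(-2,-1)/5² = (-0.3200,-0.1600)
o2: d²=450 > ρ²=27 → inactive
o3: d²=173 > ρ²=27 → inactive
o4: d²=29 > ρ²=27 → inactive
F = F_att + ΣF_rep = (0.6800,3.3400)
p' = p + 1/5·F = (-9.8640,-6.3320)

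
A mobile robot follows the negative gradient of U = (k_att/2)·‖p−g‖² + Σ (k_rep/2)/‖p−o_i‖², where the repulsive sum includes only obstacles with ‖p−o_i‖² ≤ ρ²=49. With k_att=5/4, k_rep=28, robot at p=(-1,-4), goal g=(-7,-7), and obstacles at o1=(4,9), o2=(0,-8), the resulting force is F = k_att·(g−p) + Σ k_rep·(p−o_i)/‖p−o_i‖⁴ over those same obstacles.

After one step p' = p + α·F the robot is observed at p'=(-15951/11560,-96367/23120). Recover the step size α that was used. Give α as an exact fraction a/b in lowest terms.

α = 1/20

F_att = 5/4·(g−p) = 5/4·(-6,-3) = (-7.5000,-3.7500)
o1: d²=194 > ρ²=49 → inactive
o2: d²=17 ≤ ρ²=49; F_rep = 28·(-1,4)/17² = (-0.0969,0.3875)
F = F_att + ΣF_rep = (-7.5969,-3.3625)
Δp = p'−p = (-0.3798,-0.1681); α = Δx/Fx = (-4391/11560) / (-4391/578) = 1/20
check: Δy/Fy = (-3887/23120) / (-3887/1156) = 1/20 ✓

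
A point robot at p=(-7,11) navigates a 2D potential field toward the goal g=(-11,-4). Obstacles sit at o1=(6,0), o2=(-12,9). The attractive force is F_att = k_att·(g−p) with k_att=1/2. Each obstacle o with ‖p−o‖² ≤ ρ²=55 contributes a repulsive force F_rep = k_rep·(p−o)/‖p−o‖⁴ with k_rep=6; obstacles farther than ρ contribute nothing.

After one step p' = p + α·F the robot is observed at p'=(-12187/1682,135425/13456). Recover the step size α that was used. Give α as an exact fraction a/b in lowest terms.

F_att = 1/2·(g−p) = 1/2·(-4,-15) = (-2.0000,-7.5000)
o1: d²=290 > ρ²=55 → inactive
o2: d²=29 ≤ ρ²=55; F_rep = 6·(5,2)/29² = (0.0357,0.0143)
F = F_att + ΣF_rep = (-1.9643,-7.4857)
Δp = p'−p = (-0.2455,-0.9357); α = Δx/Fx = (-413/1682) / (-1652/841) = 1/8
check: Δy/Fy = (-12591/13456) / (-12591/1682) = 1/8 ✓

α = 1/8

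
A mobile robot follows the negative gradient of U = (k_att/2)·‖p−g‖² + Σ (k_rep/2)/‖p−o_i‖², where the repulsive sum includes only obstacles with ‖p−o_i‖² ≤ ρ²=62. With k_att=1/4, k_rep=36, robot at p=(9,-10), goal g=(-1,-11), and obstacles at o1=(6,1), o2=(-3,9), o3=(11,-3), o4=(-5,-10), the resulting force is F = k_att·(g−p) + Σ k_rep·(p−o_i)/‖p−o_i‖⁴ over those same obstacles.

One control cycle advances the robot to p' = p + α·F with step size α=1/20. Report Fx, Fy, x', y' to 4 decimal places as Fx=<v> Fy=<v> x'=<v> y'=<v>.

Fx=-2.5256 Fy=-0.3397 x'=8.8737 y'=-10.0170

F_att = 1/4·(g−p) = 1/4·(-10,-1) = (-2.5000,-0.2500)
o1: d²=130 > ρ²=62 → inactive
o2: d²=505 > ρ²=62 → inactive
o3: d²=53 ≤ ρ²=62; F_rep = 36·(-2,-7)/53² = (-0.0256,-0.0897)
o4: d²=196 > ρ²=62 → inactive
F = F_att + ΣF_rep = (-2.5256,-0.3397)
p' = p + 1/20·F = (8.8737,-10.0170)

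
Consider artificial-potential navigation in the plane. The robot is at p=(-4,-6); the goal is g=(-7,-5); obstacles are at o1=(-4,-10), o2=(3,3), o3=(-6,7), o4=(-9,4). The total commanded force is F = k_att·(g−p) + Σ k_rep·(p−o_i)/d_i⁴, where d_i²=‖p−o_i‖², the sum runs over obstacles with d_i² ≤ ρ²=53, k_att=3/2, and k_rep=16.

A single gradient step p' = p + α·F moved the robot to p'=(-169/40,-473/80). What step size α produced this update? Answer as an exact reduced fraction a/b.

F_att = 3/2·(g−p) = 3/2·(-3,1) = (-4.5000,1.5000)
o1: d²=16 ≤ ρ²=53; F_rep = 16·(0,4)/16² = (0.0000,0.2500)
o2: d²=130 > ρ²=53 → inactive
o3: d²=173 > ρ²=53 → inactive
o4: d²=125 > ρ²=53 → inactive
F = F_att + ΣF_rep = (-4.5000,1.7500)
Δp = p'−p = (-0.2250,0.0875); α = Δx/Fx = (-9/40) / (-9/2) = 1/20
check: Δy/Fy = (7/80) / (7/4) = 1/20 ✓

α = 1/20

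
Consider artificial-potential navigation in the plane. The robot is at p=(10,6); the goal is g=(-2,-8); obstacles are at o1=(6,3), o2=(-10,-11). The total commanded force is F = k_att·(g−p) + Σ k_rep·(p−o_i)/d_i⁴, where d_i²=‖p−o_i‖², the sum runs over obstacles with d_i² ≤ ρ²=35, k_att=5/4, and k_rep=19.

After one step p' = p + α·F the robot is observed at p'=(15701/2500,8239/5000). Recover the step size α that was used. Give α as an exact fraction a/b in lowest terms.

α = 1/4

F_att = 5/4·(g−p) = 5/4·(-12,-14) = (-15.0000,-17.5000)
o1: d²=25 ≤ ρ²=35; F_rep = 19·(4,3)/25² = (0.1216,0.0912)
o2: d²=689 > ρ²=35 → inactive
F = F_att + ΣF_rep = (-14.8784,-17.4088)
Δp = p'−p = (-3.7196,-4.3522); α = Δx/Fx = (-9299/2500) / (-9299/625) = 1/4
check: Δy/Fy = (-21761/5000) / (-21761/1250) = 1/4 ✓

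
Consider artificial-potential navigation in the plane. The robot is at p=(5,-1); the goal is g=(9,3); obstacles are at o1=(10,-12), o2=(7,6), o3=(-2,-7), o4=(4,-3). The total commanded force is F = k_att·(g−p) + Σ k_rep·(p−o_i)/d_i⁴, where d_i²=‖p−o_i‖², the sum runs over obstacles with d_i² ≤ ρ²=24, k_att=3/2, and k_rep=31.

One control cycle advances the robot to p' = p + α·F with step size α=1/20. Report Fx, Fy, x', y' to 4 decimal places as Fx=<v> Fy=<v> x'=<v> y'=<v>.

F_att = 3/2·(g−p) = 3/2·(4,4) = (6.0000,6.0000)
o1: d²=146 > ρ²=24 → inactive
o2: d²=53 > ρ²=24 → inactive
o3: d²=85 > ρ²=24 → inactive
o4: d²=5 ≤ ρ²=24; F_rep = 31·(1,2)/5² = (1.2400,2.4800)
F = F_att + ΣF_rep = (7.2400,8.4800)
p' = p + 1/20·F = (5.3620,-0.5760)

Fx=7.2400 Fy=8.4800 x'=5.3620 y'=-0.5760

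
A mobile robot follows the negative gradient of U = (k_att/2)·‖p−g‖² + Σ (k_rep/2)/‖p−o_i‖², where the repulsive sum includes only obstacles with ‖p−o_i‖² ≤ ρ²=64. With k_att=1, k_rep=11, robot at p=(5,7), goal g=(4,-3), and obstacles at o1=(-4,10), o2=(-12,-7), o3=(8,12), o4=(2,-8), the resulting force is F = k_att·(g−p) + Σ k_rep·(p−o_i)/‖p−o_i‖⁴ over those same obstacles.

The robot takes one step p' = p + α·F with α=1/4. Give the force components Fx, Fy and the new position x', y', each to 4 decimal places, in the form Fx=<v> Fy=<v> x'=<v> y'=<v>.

F_att = 1·(g−p) = 1·(-1,-10) = (-1.0000,-10.0000)
o1: d²=90 > ρ²=64 → inactive
o2: d²=485 > ρ²=64 → inactive
o3: d²=34 ≤ ρ²=64; F_rep = 11·(-3,-5)/34² = (-0.0285,-0.0476)
o4: d²=234 > ρ²=64 → inactive
F = F_att + ΣF_rep = (-1.0285,-10.0476)
p' = p + 1/4·F = (4.7429,4.4881)

Fx=-1.0285 Fy=-10.0476 x'=4.7429 y'=4.4881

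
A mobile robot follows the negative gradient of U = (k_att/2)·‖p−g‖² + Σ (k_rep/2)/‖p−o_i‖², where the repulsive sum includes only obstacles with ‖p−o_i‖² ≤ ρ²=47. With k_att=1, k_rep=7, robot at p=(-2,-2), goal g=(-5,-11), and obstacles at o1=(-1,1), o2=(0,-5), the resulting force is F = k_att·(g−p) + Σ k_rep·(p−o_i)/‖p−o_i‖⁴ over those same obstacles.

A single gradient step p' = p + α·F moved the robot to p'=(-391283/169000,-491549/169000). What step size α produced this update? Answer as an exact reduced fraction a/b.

α = 1/10

F_att = 1·(g−p) = 1·(-3,-9) = (-3.0000,-9.0000)
o1: d²=10 ≤ ρ²=47; F_rep = 7·(-1,-3)/10² = (-0.0700,-0.2100)
o2: d²=13 ≤ ρ²=47; F_rep = 7·(-2,3)/13² = (-0.0828,0.1243)
F = F_att + ΣF_rep = (-3.1528,-9.0857)
Δp = p'−p = (-0.3153,-0.9086); α = Δx/Fx = (-53283/169000) / (-53283/16900) = 1/10
check: Δy/Fy = (-153549/169000) / (-153549/16900) = 1/10 ✓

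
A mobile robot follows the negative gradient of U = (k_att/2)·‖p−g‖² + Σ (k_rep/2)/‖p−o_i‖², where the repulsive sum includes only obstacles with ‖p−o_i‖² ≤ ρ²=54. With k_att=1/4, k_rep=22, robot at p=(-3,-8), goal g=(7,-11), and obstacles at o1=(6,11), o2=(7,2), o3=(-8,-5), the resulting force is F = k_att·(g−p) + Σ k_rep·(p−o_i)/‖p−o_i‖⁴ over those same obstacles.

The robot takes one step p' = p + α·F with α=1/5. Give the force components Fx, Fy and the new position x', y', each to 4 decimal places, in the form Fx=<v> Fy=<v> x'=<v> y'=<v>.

Fx=2.5952 Fy=-0.8071 x'=-2.4810 y'=-8.1614

F_att = 1/4·(g−p) = 1/4·(10,-3) = (2.5000,-0.7500)
o1: d²=442 > ρ²=54 → inactive
o2: d²=200 > ρ²=54 → inactive
o3: d²=34 ≤ ρ²=54; F_rep = 22·(5,-3)/34² = (0.0952,-0.0571)
F = F_att + ΣF_rep = (2.5952,-0.8071)
p' = p + 1/5·F = (-2.4810,-8.1614)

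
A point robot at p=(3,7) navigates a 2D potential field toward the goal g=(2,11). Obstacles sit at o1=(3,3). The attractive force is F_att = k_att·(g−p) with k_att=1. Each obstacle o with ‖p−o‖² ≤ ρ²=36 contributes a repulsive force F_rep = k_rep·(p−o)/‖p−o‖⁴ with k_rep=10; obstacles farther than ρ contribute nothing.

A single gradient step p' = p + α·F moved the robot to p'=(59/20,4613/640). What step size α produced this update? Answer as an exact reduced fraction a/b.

F_att = 1·(g−p) = 1·(-1,4) = (-1.0000,4.0000)
o1: d²=16 ≤ ρ²=36; F_rep = 10·(0,4)/16² = (0.0000,0.1562)
F = F_att + ΣF_rep = (-1.0000,4.1562)
Δp = p'−p = (-0.0500,0.2078); α = Δx/Fx = (-1/20) / (-1) = 1/20
check: Δy/Fy = (133/640) / (133/32) = 1/20 ✓

α = 1/20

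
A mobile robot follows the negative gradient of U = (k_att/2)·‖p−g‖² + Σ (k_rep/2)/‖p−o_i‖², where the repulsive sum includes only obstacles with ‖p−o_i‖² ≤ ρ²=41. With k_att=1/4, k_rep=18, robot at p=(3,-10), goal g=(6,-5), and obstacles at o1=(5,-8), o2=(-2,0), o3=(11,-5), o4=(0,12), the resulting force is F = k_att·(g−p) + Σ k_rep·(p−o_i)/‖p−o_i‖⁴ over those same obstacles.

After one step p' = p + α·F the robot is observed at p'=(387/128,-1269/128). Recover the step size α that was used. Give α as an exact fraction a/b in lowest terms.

F_att = 1/4·(g−p) = 1/4·(3,5) = (0.7500,1.2500)
o1: d²=8 ≤ ρ²=41; F_rep = 18·(-2,-2)/8² = (-0.5625,-0.5625)
o2: d²=125 > ρ²=41 → inactive
o3: d²=89 > ρ²=41 → inactive
o4: d²=493 > ρ²=41 → inactive
F = F_att + ΣF_rep = (0.1875,0.6875)
Δp = p'−p = (0.0234,0.0859); α = Δx/Fx = (3/128) / (3/16) = 1/8
check: Δy/Fy = (11/128) / (11/16) = 1/8 ✓

α = 1/8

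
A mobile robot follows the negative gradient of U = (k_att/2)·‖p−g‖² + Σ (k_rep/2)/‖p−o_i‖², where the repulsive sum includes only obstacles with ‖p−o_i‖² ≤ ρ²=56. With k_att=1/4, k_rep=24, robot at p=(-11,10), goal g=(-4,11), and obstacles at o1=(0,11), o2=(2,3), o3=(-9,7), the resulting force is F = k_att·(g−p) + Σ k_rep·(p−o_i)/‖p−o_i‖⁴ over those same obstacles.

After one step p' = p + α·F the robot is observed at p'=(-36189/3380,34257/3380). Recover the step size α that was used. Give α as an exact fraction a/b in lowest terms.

F_att = 1/4·(g−p) = 1/4·(7,1) = (1.7500,0.2500)
o1: d²=122 > ρ²=56 → inactive
o2: d²=218 > ρ²=56 → inactive
o3: d²=13 ≤ ρ²=56; F_rep = 24·(-2,3)/13² = (-0.2840,0.4260)
F = F_att + ΣF_rep = (1.4660,0.6760)
Δp = p'−p = (0.2932,0.1352); α = Δx/Fx = (991/3380) / (991/676) = 1/5
check: Δy/Fy = (457/3380) / (457/676) = 1/5 ✓

α = 1/5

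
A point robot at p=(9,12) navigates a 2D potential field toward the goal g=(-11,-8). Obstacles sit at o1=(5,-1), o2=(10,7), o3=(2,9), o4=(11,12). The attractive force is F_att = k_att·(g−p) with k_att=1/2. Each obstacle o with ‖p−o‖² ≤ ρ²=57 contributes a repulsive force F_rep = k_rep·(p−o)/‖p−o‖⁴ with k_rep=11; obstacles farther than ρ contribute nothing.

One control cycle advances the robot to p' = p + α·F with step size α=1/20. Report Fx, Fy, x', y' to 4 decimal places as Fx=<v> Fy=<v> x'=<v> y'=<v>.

F_att = 1/2·(g−p) = 1/2·(-20,-20) = (-10.0000,-10.0000)
o1: d²=185 > ρ²=57 → inactive
o2: d²=26 ≤ ρ²=57; F_rep = 11·(-1,5)/26² = (-0.0163,0.0814)
o3: d²=58 > ρ²=57 → inactive
o4: d²=4 ≤ ρ²=57; F_rep = 11·(-2,0)/4² = (-1.3750,0.0000)
F = F_att + ΣF_rep = (-11.3913,-9.9186)
p' = p + 1/20·F = (8.4304,11.5041)

Fx=-11.3913 Fy=-9.9186 x'=8.4304 y'=11.5041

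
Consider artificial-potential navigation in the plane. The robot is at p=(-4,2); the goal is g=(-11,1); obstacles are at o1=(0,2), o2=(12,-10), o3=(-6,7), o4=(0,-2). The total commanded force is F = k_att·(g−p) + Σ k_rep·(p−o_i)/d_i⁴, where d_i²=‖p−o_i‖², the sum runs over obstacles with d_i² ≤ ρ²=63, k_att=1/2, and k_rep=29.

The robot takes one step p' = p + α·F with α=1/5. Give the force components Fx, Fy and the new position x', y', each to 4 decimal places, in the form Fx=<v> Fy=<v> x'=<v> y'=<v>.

F_att = 1/2·(g−p) = 1/2·(-7,-1) = (-3.5000,-0.5000)
o1: d²=16 ≤ ρ²=63; F_rep = 29·(-4,0)/16² = (-0.4531,0.0000)
o2: d²=400 > ρ²=63 → inactive
o3: d²=29 ≤ ρ²=63; F_rep = 29·(2,-5)/29² = (0.0690,-0.1724)
o4: d²=32 ≤ ρ²=63; F_rep = 29·(-4,4)/32² = (-0.1133,0.1133)
F = F_att + ΣF_rep = (-3.9974,-0.5591)
p' = p + 1/5·F = (-4.7995,1.8882)

Fx=-3.9974 Fy=-0.5591 x'=-4.7995 y'=1.8882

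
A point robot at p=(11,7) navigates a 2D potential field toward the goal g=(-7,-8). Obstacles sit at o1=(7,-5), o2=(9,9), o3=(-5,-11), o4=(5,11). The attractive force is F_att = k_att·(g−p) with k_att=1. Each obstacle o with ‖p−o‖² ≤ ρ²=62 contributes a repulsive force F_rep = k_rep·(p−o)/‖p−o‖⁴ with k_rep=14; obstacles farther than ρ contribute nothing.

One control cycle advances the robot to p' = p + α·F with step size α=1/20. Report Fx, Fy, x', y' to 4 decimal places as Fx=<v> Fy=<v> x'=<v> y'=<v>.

F_att = 1·(g−p) = 1·(-18,-15) = (-18.0000,-15.0000)
o1: d²=160 > ρ²=62 → inactive
o2: d²=8 ≤ ρ²=62; F_rep = 14·(2,-2)/8² = (0.4375,-0.4375)
o3: d²=580 > ρ²=62 → inactive
o4: d²=52 ≤ ρ²=62; F_rep = 14·(6,-4)/52² = (0.0311,-0.0207)
F = F_att + ΣF_rep = (-17.5314,-15.4582)
p' = p + 1/20·F = (10.1234,6.2271)

Fx=-17.5314 Fy=-15.4582 x'=10.1234 y'=6.2271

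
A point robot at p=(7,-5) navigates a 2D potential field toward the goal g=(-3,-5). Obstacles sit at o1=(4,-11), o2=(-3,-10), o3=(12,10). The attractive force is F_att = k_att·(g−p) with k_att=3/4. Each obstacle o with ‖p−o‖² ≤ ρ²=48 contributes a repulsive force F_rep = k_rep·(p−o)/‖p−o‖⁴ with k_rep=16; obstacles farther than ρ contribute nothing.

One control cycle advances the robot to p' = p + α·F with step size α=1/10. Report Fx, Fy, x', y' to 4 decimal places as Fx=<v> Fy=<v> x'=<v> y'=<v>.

F_att = 3/4·(g−p) = 3/4·(-10,0) = (-7.5000,0.0000)
o1: d²=45 ≤ ρ²=48; F_rep = 16·(3,6)/45² = (0.0237,0.0474)
o2: d²=125 > ρ²=48 → inactive
o3: d²=250 > ρ²=48 → inactive
F = F_att + ΣF_rep = (-7.4763,0.0474)
p' = p + 1/10·F = (6.2524,-4.9953)

Fx=-7.4763 Fy=0.0474 x'=6.2524 y'=-4.9953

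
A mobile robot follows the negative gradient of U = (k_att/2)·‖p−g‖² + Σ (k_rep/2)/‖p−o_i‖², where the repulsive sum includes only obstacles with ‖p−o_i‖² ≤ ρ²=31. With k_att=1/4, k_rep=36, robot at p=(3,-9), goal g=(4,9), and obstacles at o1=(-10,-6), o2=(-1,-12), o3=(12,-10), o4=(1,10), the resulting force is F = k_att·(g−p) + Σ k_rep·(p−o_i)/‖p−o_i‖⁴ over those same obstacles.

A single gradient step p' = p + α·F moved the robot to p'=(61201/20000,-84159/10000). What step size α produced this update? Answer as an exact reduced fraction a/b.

F_att = 1/4·(g−p) = 1/4·(1,18) = (0.2500,4.5000)
o1: d²=178 > ρ²=31 → inactive
o2: d²=25 ≤ ρ²=31; F_rep = 36·(4,3)/25² = (0.2304,0.1728)
o3: d²=82 > ρ²=31 → inactive
o4: d²=365 > ρ²=31 → inactive
F = F_att + ΣF_rep = (0.4804,4.6728)
Δp = p'−p = (0.0600,0.5841); α = Δx/Fx = (1201/20000) / (1201/2500) = 1/8
check: Δy/Fy = (5841/10000) / (5841/1250) = 1/8 ✓

α = 1/8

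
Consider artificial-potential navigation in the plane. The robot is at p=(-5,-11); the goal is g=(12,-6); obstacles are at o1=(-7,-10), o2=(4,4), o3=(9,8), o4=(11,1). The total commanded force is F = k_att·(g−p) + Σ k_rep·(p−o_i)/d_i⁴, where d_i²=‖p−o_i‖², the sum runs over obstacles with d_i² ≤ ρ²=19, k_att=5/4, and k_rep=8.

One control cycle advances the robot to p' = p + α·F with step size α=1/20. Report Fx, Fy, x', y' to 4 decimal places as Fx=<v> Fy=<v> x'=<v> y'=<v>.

Fx=21.8900 Fy=5.9300 x'=-3.9055 y'=-10.7035

F_att = 5/4·(g−p) = 5/4·(17,5) = (21.2500,6.2500)
o1: d²=5 ≤ ρ²=19; F_rep = 8·(2,-1)/5² = (0.6400,-0.3200)
o2: d²=306 > ρ²=19 → inactive
o3: d²=557 > ρ²=19 → inactive
o4: d²=400 > ρ²=19 → inactive
F = F_att + ΣF_rep = (21.8900,5.9300)
p' = p + 1/20·F = (-3.9055,-10.7035)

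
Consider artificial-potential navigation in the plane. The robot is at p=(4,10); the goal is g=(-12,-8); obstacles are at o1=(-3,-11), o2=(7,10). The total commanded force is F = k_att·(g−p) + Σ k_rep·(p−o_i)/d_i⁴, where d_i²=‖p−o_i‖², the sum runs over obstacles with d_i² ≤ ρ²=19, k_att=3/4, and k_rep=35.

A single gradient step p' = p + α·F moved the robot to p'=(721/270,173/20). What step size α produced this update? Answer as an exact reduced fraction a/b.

F_att = 3/4·(g−p) = 3/4·(-16,-18) = (-12.0000,-13.5000)
o1: d²=490 > ρ²=19 → inactive
o2: d²=9 ≤ ρ²=19; F_rep = 35·(-3,0)/9² = (-1.2963,0.0000)
F = F_att + ΣF_rep = (-13.2963,-13.5000)
Δp = p'−p = (-1.3296,-1.3500); α = Δx/Fx = (-359/270) / (-359/27) = 1/10
check: Δy/Fy = (-27/20) / (-27/2) = 1/10 ✓

α = 1/10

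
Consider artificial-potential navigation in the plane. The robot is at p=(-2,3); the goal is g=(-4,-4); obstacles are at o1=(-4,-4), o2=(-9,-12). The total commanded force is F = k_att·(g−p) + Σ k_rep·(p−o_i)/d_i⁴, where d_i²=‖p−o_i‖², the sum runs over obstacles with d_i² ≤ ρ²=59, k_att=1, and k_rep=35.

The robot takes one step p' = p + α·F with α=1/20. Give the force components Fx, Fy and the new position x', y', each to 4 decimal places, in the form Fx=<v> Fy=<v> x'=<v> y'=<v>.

F_att = 1·(g−p) = 1·(-2,-7) = (-2.0000,-7.0000)
o1: d²=53 ≤ ρ²=59; F_rep = 35·(2,7)/53² = (0.0249,0.0872)
o2: d²=274 > ρ²=59 → inactive
F = F_att + ΣF_rep = (-1.9751,-6.9128)
p' = p + 1/20·F = (-2.0988,2.6544)

Fx=-1.9751 Fy=-6.9128 x'=-2.0988 y'=2.6544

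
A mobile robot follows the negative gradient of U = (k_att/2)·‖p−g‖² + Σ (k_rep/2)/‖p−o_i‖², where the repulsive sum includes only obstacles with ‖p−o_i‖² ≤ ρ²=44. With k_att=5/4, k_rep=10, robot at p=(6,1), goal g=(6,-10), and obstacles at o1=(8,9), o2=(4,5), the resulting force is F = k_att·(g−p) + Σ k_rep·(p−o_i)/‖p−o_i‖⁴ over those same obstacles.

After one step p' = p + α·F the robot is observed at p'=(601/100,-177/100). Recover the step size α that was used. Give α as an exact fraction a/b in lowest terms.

F_att = 5/4·(g−p) = 5/4·(0,-11) = (0.0000,-13.7500)
o1: d²=68 > ρ²=44 → inactive
o2: d²=20 ≤ ρ²=44; F_rep = 10·(2,-4)/20² = (0.0500,-0.1000)
F = F_att + ΣF_rep = (0.0500,-13.8500)
Δp = p'−p = (0.0100,-2.7700); α = Δx/Fx = (1/100) / (1/20) = 1/5
check: Δy/Fy = (-277/100) / (-277/20) = 1/5 ✓

α = 1/5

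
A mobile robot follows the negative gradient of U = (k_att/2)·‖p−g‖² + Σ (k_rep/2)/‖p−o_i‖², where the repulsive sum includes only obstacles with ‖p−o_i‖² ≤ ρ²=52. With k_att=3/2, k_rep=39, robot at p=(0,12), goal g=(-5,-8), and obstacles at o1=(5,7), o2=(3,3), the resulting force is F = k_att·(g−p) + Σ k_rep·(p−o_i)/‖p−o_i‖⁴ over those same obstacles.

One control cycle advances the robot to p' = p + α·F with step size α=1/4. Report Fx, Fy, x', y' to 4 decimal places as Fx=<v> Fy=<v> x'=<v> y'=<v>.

Fx=-7.5780 Fy=-29.9220 x'=-1.8945 y'=4.5195

F_att = 3/2·(g−p) = 3/2·(-5,-20) = (-7.5000,-30.0000)
o1: d²=50 ≤ ρ²=52; F_rep = 39·(-5,5)/50² = (-0.0780,0.0780)
o2: d²=90 > ρ²=52 → inactive
F = F_att + ΣF_rep = (-7.5780,-29.9220)
p' = p + 1/4·F = (-1.8945,4.5195)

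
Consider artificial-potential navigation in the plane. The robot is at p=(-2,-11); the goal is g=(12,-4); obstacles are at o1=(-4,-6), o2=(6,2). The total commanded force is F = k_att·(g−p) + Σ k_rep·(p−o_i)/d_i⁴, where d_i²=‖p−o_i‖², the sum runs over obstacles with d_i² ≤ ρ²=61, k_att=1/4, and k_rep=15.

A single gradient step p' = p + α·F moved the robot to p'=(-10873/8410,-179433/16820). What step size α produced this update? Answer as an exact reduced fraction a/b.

F_att = 1/4·(g−p) = 1/4·(14,7) = (3.5000,1.7500)
o1: d²=29 ≤ ρ²=61; F_rep = 15·(2,-5)/29² = (0.0357,-0.0892)
o2: d²=233 > ρ²=61 → inactive
F = F_att + ΣF_rep = (3.5357,1.6608)
Δp = p'−p = (0.7071,0.3322); α = Δx/Fx = (5947/8410) / (5947/1682) = 1/5
check: Δy/Fy = (5587/16820) / (5587/3364) = 1/5 ✓

α = 1/5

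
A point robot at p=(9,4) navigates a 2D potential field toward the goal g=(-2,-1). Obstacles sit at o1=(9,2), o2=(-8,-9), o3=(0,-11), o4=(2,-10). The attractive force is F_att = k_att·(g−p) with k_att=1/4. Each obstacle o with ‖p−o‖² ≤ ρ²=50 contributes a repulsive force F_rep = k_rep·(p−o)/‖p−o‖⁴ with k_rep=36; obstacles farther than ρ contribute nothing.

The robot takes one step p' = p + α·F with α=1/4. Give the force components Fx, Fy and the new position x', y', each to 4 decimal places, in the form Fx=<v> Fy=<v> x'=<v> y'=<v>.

F_att = 1/4·(g−p) = 1/4·(-11,-5) = (-2.7500,-1.2500)
o1: d²=4 ≤ ρ²=50; F_rep = 36·(0,2)/4² = (0.0000,4.5000)
o2: d²=458 > ρ²=50 → inactive
o3: d²=306 > ρ²=50 → inactive
o4: d²=245 > ρ²=50 → inactive
F = F_att + ΣF_rep = (-2.7500,3.2500)
p' = p + 1/4·F = (8.3125,4.8125)

Fx=-2.7500 Fy=3.2500 x'=8.3125 y'=4.8125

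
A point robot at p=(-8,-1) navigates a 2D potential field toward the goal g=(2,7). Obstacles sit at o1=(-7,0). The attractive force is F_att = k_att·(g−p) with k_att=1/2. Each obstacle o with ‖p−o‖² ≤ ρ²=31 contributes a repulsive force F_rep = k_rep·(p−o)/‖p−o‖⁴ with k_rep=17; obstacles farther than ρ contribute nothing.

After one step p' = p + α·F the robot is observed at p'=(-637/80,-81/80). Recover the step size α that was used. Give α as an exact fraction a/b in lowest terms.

F_att = 1/2·(g−p) = 1/2·(10,8) = (5.0000,4.0000)
o1: d²=2 ≤ ρ²=31; F_rep = 17·(-1,-1)/2² = (-4.2500,-4.2500)
F = F_att + ΣF_rep = (0.7500,-0.2500)
Δp = p'−p = (0.0375,-0.0125); α = Δx/Fx = (3/80) / (3/4) = 1/20
check: Δy/Fy = (-1/80) / (-1/4) = 1/20 ✓

α = 1/20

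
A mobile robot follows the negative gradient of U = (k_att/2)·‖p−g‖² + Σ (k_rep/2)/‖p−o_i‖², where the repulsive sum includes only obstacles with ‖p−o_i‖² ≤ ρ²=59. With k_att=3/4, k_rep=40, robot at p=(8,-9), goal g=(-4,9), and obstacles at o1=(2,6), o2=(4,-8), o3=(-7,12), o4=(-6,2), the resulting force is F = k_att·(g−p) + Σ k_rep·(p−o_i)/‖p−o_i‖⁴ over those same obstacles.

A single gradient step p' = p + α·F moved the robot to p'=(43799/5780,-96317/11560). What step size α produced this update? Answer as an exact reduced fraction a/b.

F_att = 3/4·(g−p) = 3/4·(-12,18) = (-9.0000,13.5000)
o1: d²=261 > ρ²=59 → inactive
o2: d²=17 ≤ ρ²=59; F_rep = 40·(4,-1)/17² = (0.5536,-0.1384)
o3: d²=666 > ρ²=59 → inactive
o4: d²=317 > ρ²=59 → inactive
F = F_att + ΣF_rep = (-8.4464,13.3616)
Δp = p'−p = (-0.4223,0.6681); α = Δx/Fx = (-2441/5780) / (-2441/289) = 1/20
check: Δy/Fy = (7723/11560) / (7723/578) = 1/20 ✓

α = 1/20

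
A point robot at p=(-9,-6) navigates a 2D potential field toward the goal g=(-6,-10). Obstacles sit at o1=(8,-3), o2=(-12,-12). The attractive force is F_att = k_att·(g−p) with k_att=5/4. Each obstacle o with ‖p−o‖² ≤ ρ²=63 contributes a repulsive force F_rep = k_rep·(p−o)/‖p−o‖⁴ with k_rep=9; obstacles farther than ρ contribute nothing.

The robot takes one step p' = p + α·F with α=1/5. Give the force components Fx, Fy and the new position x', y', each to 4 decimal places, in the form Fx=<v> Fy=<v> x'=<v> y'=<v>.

Fx=3.7633 Fy=-4.9733 x'=-8.2473 y'=-6.9947

F_att = 5/4·(g−p) = 5/4·(3,-4) = (3.7500,-5.0000)
o1: d²=298 > ρ²=63 → inactive
o2: d²=45 ≤ ρ²=63; F_rep = 9·(3,6)/45² = (0.0133,0.0267)
F = F_att + ΣF_rep = (3.7633,-4.9733)
p' = p + 1/5·F = (-8.2473,-6.9947)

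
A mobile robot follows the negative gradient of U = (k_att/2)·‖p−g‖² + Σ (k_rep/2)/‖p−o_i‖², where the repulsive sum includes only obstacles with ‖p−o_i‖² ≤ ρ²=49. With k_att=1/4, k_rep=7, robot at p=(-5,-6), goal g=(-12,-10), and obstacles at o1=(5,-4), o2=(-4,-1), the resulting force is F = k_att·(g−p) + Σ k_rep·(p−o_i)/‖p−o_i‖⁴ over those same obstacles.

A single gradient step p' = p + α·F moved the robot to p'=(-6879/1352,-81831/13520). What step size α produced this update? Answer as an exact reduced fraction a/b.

F_att = 1/4·(g−p) = 1/4·(-7,-4) = (-1.7500,-1.0000)
o1: d²=104 > ρ²=49 → inactive
o2: d²=26 ≤ ρ²=49; F_rep = 7·(-1,-5)/26² = (-0.0104,-0.0518)
F = F_att + ΣF_rep = (-1.7604,-1.0518)
Δp = p'−p = (-0.0880,-0.0526); α = Δx/Fx = (-119/1352) / (-595/338) = 1/20
check: Δy/Fy = (-711/13520) / (-711/676) = 1/20 ✓

α = 1/20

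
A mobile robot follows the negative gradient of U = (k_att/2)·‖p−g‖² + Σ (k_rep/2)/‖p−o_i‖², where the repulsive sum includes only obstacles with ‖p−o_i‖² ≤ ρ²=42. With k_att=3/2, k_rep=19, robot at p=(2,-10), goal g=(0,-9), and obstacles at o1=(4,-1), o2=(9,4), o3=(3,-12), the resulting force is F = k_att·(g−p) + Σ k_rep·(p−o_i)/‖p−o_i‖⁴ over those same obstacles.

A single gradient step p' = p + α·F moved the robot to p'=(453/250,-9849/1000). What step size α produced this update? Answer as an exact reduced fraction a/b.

F_att = 3/2·(g−p) = 3/2·(-2,1) = (-3.0000,1.5000)
o1: d²=85 > ρ²=42 → inactive
o2: d²=245 > ρ²=42 → inactive
o3: d²=5 ≤ ρ²=42; F_rep = 19·(-1,2)/5² = (-0.7600,1.5200)
F = F_att + ΣF_rep = (-3.7600,3.0200)
Δp = p'−p = (-0.1880,0.1510); α = Δx/Fx = (-47/250) / (-94/25) = 1/20
check: Δy/Fy = (151/1000) / (151/50) = 1/20 ✓

α = 1/20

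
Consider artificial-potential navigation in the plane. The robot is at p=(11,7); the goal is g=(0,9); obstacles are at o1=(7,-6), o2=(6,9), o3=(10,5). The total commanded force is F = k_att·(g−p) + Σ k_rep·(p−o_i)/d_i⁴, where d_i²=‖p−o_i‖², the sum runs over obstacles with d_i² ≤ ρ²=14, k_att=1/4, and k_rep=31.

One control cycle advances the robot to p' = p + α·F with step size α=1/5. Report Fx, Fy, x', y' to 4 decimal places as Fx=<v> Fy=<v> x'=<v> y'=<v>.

Fx=-1.5100 Fy=2.9800 x'=10.6980 y'=7.5960

F_att = 1/4·(g−p) = 1/4·(-11,2) = (-2.7500,0.5000)
o1: d²=185 > ρ²=14 → inactive
o2: d²=29 > ρ²=14 → inactive
o3: d²=5 ≤ ρ²=14; F_rep = 31·(1,2)/5² = (1.2400,2.4800)
F = F_att + ΣF_rep = (-1.5100,2.9800)
p' = p + 1/5·F = (10.6980,7.5960)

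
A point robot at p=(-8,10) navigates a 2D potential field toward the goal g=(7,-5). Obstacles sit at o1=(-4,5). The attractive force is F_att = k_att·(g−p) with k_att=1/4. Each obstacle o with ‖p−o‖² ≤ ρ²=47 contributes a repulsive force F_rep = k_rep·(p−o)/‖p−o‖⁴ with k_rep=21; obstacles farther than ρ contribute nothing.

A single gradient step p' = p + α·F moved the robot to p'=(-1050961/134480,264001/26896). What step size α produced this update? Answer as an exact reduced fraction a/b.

α = 1/20

F_att = 1/4·(g−p) = 1/4·(15,-15) = (3.7500,-3.7500)
o1: d²=41 ≤ ρ²=47; F_rep = 21·(-4,5)/41² = (-0.0500,0.0625)
F = F_att + ΣF_rep = (3.7000,-3.6875)
Δp = p'−p = (0.1850,-0.1844); α = Δx/Fx = (24879/134480) / (24879/6724) = 1/20
check: Δy/Fy = (-4959/26896) / (-24795/6724) = 1/20 ✓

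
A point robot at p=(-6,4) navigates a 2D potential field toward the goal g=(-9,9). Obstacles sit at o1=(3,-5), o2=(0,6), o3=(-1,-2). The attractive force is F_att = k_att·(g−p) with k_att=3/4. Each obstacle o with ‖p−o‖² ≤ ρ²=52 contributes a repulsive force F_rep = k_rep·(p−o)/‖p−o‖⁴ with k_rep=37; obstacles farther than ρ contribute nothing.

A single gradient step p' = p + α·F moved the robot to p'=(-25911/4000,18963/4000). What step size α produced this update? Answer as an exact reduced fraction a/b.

α = 1/5

F_att = 3/4·(g−p) = 3/4·(-3,5) = (-2.2500,3.7500)
o1: d²=162 > ρ²=52 → inactive
o2: d²=40 ≤ ρ²=52; F_rep = 37·(-6,-2)/40² = (-0.1388,-0.0462)
o3: d²=61 > ρ²=52 → inactive
F = F_att + ΣF_rep = (-2.3887,3.7037)
Δp = p'−p = (-0.4778,0.7408); α = Δx/Fx = (-1911/4000) / (-1911/800) = 1/5
check: Δy/Fy = (2963/4000) / (2963/800) = 1/5 ✓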